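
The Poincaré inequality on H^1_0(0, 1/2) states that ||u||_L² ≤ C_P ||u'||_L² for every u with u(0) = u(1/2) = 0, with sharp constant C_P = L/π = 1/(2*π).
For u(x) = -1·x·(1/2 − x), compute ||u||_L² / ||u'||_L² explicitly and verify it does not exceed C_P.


||u||_L² / ||u'||_L² = sqrt(10)/20 < C_P = 1/(2*π).

u(x) = -1·x·(1/2 − x), so u'(x) = 2*x - 1/2.
u(x) = -1·x·(1/2 − x) vanishes at x = 0 and x = 1/2, so u ∈ H^1_0(0, 1/2). Differentiate via the product rule and integrate the resulting polynomials term by term.
  ∫_0^1/2 u² dx = ∫_0^1/2 (x^4 - x^3 + x^2/4) dx. Term by term:
    ∫_0^1/2 x^4 dx = 1/160;  ∫_0^1/2 -x^3 dx = -1/64;  ∫_0^1/2 x^2/4 dx = 1/96.
  Sum: 1/160 − 1/64 + 1/96 = 1/960.
  ∫_0^1/2 (u')² dx = ∫_0^1/2 (4*x^2 - 2*x + 1/4) dx. Term by term:
    ∫_0^1/2 4*x^2 dx = 1/6;  ∫_0^1/2 -2*x dx = -1/4;  ∫_0^1/2 1/4 dx = 1/8.
  Sum: 1/6 − 1/4 + 1/8 = 1/24.
∫_0^1/2 u² dx = 1/960, so ||u||_L² = sqrt(15)/120.
∫_0^1/2 (u')² dx = 1/24, so ||u'||_L² = sqrt(6)/12.
Ratio ||u||_L² / ||u'||_L² = sqrt(10)/20.
Sharp Poincaré constant on H^1_0(0, 1/2) is C_P = L/π = 1/(2*π), achieved by sin(2*π·x).
A polynomial bump cannot attain the sharp Poincaré constant (only the first sine eigenfunction does), so the ratio is strictly less than C_P, consistent with ||u||_L² ≤ C_P ||u'||_L².


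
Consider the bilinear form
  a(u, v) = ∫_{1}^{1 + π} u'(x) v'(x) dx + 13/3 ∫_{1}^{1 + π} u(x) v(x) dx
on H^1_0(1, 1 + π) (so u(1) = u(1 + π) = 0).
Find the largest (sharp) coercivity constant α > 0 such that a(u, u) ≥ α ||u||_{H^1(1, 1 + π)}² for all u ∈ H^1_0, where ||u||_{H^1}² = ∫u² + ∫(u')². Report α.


α = 1

Coercivity of a(·,·) on H^1_0(1, 1 + π) means a(u, u) ≥ α ||u||_{H^1}² for every u ∈ H^1_0.
The interval has length L = π, and Poincaré/coercivity depend only on L. Here a(u, u) = ∫(u')² + (13/3)·∫u².
Here c = 13/3 ≥ 1, so a(u,u) = ∫(u')² + c∫u² ≥ ∫(u')² + ∫u² = ||u||_{H^1}², i.e. α = 1 works. No larger α is possible: a(u,u) ≥ α||u||_{H^1}² means (1−α)∫(u')² ≥ (α−c)∫u², and for the modes u_n = sin(nπ(x−x₀)/L) (x₀ the left endpoint) one has ∫u_n²/∫(u_n')² = (L/(nπ))² → 0, so a(u_n,u_n)/||u_n||_{H^1}² → 1. Hence the optimal constant is α = 1.
Therefore α = 1.


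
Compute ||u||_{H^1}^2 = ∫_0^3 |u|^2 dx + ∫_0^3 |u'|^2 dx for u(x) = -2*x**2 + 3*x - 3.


||u||_{H^1}^2 = 747/5

The H^1 norm (squared) on an interval (0, L) is
  ||u||_{H^1}^2 = ∫_0^L u(x)^2 dx + ∫_0^L u'(x)^2 dx.
Compute u'(x) = 3 - 4*x.
Then u(x)^2 = 4*x**4 - 12*x**3 + 21*x**2 - 18*x + 9 and u'(x)^2 = 16*x**2 - 24*x + 9.
Integrate each monomial from 0 to 3 using ∫_0^3 c·x^n dx = c·3^(n+1)/(n+1):
  ∫_0^3 u(x)^2 dx = ∫_0^3 (4*x^4 - 12*x^3 + 21*x^2 - 18*x + 9) dx. Term by term:
    ∫_0^3 4*x^4 dx = 972/5;  ∫_0^3 -12*x^3 dx = -243;  ∫_0^3 21*x^2 dx = 189;
    ∫_0^3 -18*x dx = -81;  ∫_0^3 9 dx = 27.
  Sum: 972/5 − 243 + 189 − 81 + 27 = 432/5.
  ∫_0^3 u'(x)^2 dx = ∫_0^3 (16*x^2 - 24*x + 9) dx. Term by term:
    ∫_0^3 16*x^2 dx = 144;  ∫_0^3 -24*x dx = -108;  ∫_0^3 9 dx = 27.
  Sum: 144 − 108 + 27 = 63.
Adding: ||u||_{H^1}^2 = 432/5 + 63 = 747/5.


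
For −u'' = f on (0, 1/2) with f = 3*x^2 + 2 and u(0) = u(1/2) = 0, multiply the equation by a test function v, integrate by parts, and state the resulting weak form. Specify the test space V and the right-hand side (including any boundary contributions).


V = H^1_0(0, 1/2) (so v(0) = v(1/2) = 0); weak form: ∫_0^1/2 u'v' dx = ∫_0^1/2 (3*x^2 + 2) v dx for all v ∈ V.

Multiply both sides by a test function v and integrate from 0 to 1/2:
  ∫_0^1/2 −u''(x) v(x) dx = ∫_0^1/2 f(x) v(x) dx.
Integrate the LHS by parts once:
  ∫_0^1/2 −u'' v dx = −[u'(x) v(x)]_0^1/2 + ∫_0^1/2 u'(x) v'(x) dx.
Thus ∫_0^1/2 u'(x) v'(x) dx = ∫_0^1/2 f(x) v(x) dx + [u'(x) v(x)]_0^1/2.
Choose V so that boundary terms are either known or forced to vanish.
u is Dirichlet: u(0) = u(1/2) = 0. Let V = H^1_0(0, 1/2); then v(0) = v(1/2) = 0, and [u' v]_0^1/2 = 0.
Weak formulation: find u (satisfying any essential BC) such that ∫_0^1/2 u'(x) v'(x) dx = ∫_0^1/2 f v dx for all v ∈ V.
Substituting f(x) = 3*x^2 + 2, the right-hand side is ∫_0^1/2 (3*x^2 + 2) v dx.


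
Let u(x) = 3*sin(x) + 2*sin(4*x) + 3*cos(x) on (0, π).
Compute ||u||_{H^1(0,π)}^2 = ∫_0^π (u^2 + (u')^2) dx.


||u||_{H^1(0,π)}^2 = 64/5 + 52*π

u'(x) = -3*sin(x) + 3*cos(x) + 8*cos(4*x).
Expand u² and (u')² and integrate term by term on (0, π), using: for integers n ≥ 1, ∫_0^π sin²(nx) dx = ∫_0^π cos²(nx) dx = π/2; for n ≠ n', ∫_0^π sin(nx)sin(n'x) dx = ∫_0^π cos(nx)cos(n'x) dx = 0; and by product-to-sum, ∫_0^π sin(nx)cos(n'x) dx = ½∫_0^π [sin((n+n')x) + sin((n−n')x)] dx, which is 0 when n+n' is even and 2n/(n²−n'²) when n+n' is odd (it need not vanish on (0, π)).
  u² squared terms: (2)²·∫sin(4x)² dx = 4·π/2 = 2*π;  (3)²·∫cos(x)² dx = 9·π/2 = 9*π/2;  (3)²·∫sin(x)² dx = 9·π/2 = 9*π/2.
  u² cross terms: 2·(2)·(3)·∫sin(4x)·cos(x) dx = 12·(8/15) = 32/5;  2·(2)·(3)·∫sin(4x)·sin(x) dx = 12·(0) = 0;  2·(3)·(3)·∫cos(x)·sin(x) dx = 18·(0) = 0.
  So ∫_0^π u² dx = 2*π + 9*π/2 + 9*π/2 + 32/5 + 0 + 0 = 32/5 + 11*π.
  (u')² squared terms: (-3)²·∫sin(x)² dx = 9·π/2 = 9*π/2;  (3)²·∫cos(x)² dx = 9·π/2 = 9*π/2;  (8)²·∫cos(4x)² dx = 64·π/2 = 32*π.
  (u')² cross terms: 2·(-3)·(3)·∫sin(x)·cos(x) dx = -18·(0) = 0;  2·(-3)·(8)·∫sin(x)·cos(4x) dx = -48·(-2/15) = 32/5;  2·(3)·(8)·∫cos(x)·cos(4x) dx = 48·(0) = 0.
  So ∫_0^π (u')² dx = 9*π/2 + 9*π/2 + 32*π + 0 + 32/5 + 0 = 32/5 + 41*π.
||u||_{H^1}^2 = (32/5 + 11*π) + (32/5 + 41*π) = 64/5 + 52*π.


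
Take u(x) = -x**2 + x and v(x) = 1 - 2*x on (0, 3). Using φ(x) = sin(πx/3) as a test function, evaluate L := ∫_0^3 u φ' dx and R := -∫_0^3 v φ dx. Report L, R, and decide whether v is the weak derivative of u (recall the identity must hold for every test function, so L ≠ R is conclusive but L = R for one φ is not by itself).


LHS = 12/π, RHS = 12/π. Yes, v = u' weakly.

u(x) = -x**2 + x, classical derivative u'(x) = 1 - 2*x.
φ(x) = sin(πx/3), so φ'(x) = π*cos(π*x/3)/3.
Note φ(0) = φ(3) = 0, so the boundary term u·φ vanishes.
LHS = ∫_0^3 u(x) φ'(x) dx = ∫_0^3 (-π*x^2*cos(π*x/3)/3 + π*x*cos(π*x/3)/3) dx. Term by term:
  ∫_0^3 -π*x^2*cos(π*x/3)/3 dx = 18/π;  ∫_0^3 π*x*cos(π*x/3)/3 dx = -6/π.
Sum: 18/π − 6/π = 12/π.
So LHS = 12/π.
∫_0^3 v(x) φ(x) dx = ∫_0^3 (-2*x*sin(π*x/3) + sin(π*x/3)) dx. Term by term:
  ∫_0^3 -2*x*sin(π*x/3) dx = -18/π;  ∫_0^3 sin(π*x/3) dx = 6/π.
Sum: -18/π + 6/π = -12/π.
So RHS = -∫_0^3 v(x) φ(x) dx = 12/π.
LHS = RHS, so the identity holds for this test φ.
Moreover u is smooth here and v(x) = u'(x) = 1 - 2*x pointwise, so the identity holds for every test function. Hence v is the weak derivative of u.


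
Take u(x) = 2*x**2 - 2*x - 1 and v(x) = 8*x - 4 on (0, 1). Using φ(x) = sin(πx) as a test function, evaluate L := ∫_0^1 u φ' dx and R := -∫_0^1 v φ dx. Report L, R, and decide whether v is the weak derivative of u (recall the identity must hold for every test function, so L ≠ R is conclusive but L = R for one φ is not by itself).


LHS = 0, RHS = 0. No, v is not the weak derivative of u.

u(x) = 2*x**2 - 2*x - 1, classical derivative u'(x) = 4*x - 2.
φ(x) = sin(πx), so φ'(x) = π*cos(π*x).
Note φ(0) = φ(1) = 0, so the boundary term u·φ vanishes.
LHS = ∫_0^1 u(x) φ'(x) dx = ∫_0^1 (2*π*x^2*cos(π*x) - 2*π*x*cos(π*x) - π*cos(π*x)) dx. Term by term:
  ∫_0^1 -π*cos(π*x) dx = 0;  ∫_0^1 -2*π*x*cos(π*x) dx = 4/π;  ∫_0^1 2*π*x^2*cos(π*x) dx = -4/π.
Sum: 0 + 4/π − 4/π = 0.
So LHS = 0.
∫_0^1 v(x) φ(x) dx = ∫_0^1 (8*x*sin(π*x) - 4*sin(π*x)) dx. Term by term:
  ∫_0^1 -4*sin(π*x) dx = -8/π;  ∫_0^1 8*x*sin(π*x) dx = 8/π.
Sum: -8/π + 8/π = 0.
So RHS = -∫_0^1 v(x) φ(x) dx = 0.
LHS = RHS, so the identity holds for this particular φ. But this is necessary, not sufficient: a weak derivative must satisfy the identity for EVERY test function in C_c^∞(0, 1).
Here u is smooth, so its weak derivative equals its classical derivative u'(x) = 4*x - 2. Since v(x) = 8*x - 4 ≠ u'(x), v is NOT the weak derivative of u — the agreement for this single φ is a coincidence (the difference v − u' happens to be L²-orthogonal to this φ).


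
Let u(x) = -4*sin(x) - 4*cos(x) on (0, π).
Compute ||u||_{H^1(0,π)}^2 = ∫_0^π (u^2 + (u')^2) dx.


||u||_{H^1(0,π)}^2 = 32*π

u'(x) = 4*sin(x) - 4*cos(x).
Expand u² and (u')² and integrate term by term on (0, π), using: for integers n ≥ 1, ∫_0^π sin²(nx) dx = ∫_0^π cos²(nx) dx = π/2; for n ≠ n', ∫_0^π sin(nx)sin(n'x) dx = ∫_0^π cos(nx)cos(n'x) dx = 0; and by product-to-sum, ∫_0^π sin(nx)cos(n'x) dx = ½∫_0^π [sin((n+n')x) + sin((n−n')x)] dx, which is 0 when n+n' is even and 2n/(n²−n'²) when n+n' is odd (it need not vanish on (0, π)).
  u² squared terms: (-4)²·∫cos(x)² dx = 16·π/2 = 8*π;  (-4)²·∫sin(x)² dx = 16·π/2 = 8*π.
  u² cross terms: 2·(-4)·(-4)·∫cos(x)·sin(x) dx = 32·(0) = 0.
  So ∫_0^π u² dx = 8*π + 8*π + 0 = 16*π.
  (u')² squared terms: (-4)²·∫cos(x)² dx = 16·π/2 = 8*π;  (4)²·∫sin(x)² dx = 16·π/2 = 8*π.
  (u')² cross terms: 2·(-4)·(4)·∫cos(x)·sin(x) dx = -32·(0) = 0.
  So ∫_0^π (u')² dx = 8*π + 8*π + 0 = 16*π.
||u||_{H^1}^2 = (16*π) + (16*π) = 32*π.


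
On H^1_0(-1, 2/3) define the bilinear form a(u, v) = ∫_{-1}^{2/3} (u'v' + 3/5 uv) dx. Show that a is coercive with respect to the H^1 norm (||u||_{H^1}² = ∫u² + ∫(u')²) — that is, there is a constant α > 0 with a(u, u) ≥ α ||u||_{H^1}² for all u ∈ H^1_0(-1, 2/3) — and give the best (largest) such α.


α = 3*(5 + 3*π^2)/(25 + 9*π^2)

Coercivity of a(·,·) on H^1_0(-1, 2/3) means a(u, u) ≥ α ||u||_{H^1}² for every u ∈ H^1_0.
The interval has length L = 5/3, and Poincaré/coercivity depend only on L. Here a(u, u) = ∫(u')² + (3/5)·∫u².
Here 0 < c = 3/5 < 1. The condition a(u,u) ≥ α||u||_{H^1}² reads (1−α)∫(u')² ≥ (α−c)∫u². Any admissible α is ≤ 1 (rapidly oscillating u have ∫u²/∫(u')² → 0), and α = 1 would force 0 ≥ (1−c)∫u², impossible since c < 1; so 1−α > 0. By the sharp Poincaré inequality on H^1_0 of an interval of length L, ∫(u')² ≥ (π/L)²∫u² with equality for the first sine mode sin(π(x−x₀)/L) (x₀ the left endpoint), so the inequality holds for all u iff (1−α)(π/L)² ≥ α − c, i.e. α ≤ ((π/L)² + c)/((π/L)² + 1) = (1 + c(L/π)²)/(1 + (L/π)²). With (π/L)² = 9*π^2/25 and c = 3/5, the largest admissible constant is α = ((π/L)² + c)/((π/L)² + 1).
Simplifying, α = 3*(5 + 3*π^2)/(25 + 9*π^2).


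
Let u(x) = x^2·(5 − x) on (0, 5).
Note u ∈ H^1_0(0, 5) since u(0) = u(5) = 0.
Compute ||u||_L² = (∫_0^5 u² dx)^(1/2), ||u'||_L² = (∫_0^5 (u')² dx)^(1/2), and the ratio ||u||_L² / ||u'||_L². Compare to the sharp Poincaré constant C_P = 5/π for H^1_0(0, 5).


||u||_L² / ||u'||_L² = 5*sqrt(14)/14 < C_P = 5/π.

u(x) = x^2·(5 − x), so u'(x) = x*(10 - 3*x).
u(x) = x^2·(5 − x) vanishes at x = 0 and x = 5, so u ∈ H^1_0(0, 5). Differentiate via the product rule and integrate the resulting polynomials term by term.
  ∫_0^5 u² dx = ∫_0^5 (x^6 - 10*x^5 + 25*x^4) dx. Term by term:
    ∫_0^5 x^6 dx = 78125/7;  ∫_0^5 -10*x^5 dx = -78125/3;  ∫_0^5 25*x^4 dx = 15625.
  Sum: 78125/7 − 78125/3 + 15625 = 15625/21.
  ∫_0^5 (u')² dx = ∫_0^5 (9*x^4 - 60*x^3 + 100*x^2) dx. Term by term:
    ∫_0^5 9*x^4 dx = 5625;  ∫_0^5 -60*x^3 dx = -9375;  ∫_0^5 100*x^2 dx = 12500/3.
  Sum: 5625 − 9375 + 12500/3 = 1250/3.
∫_0^5 u² dx = 15625/21, so ||u||_L² = 125*sqrt(21)/21.
∫_0^5 (u')² dx = 1250/3, so ||u'||_L² = 25*sqrt(6)/3.
Ratio ||u||_L² / ||u'||_L² = 5*sqrt(14)/14.
Sharp Poincaré constant on H^1_0(0, 5) is C_P = L/π = 5/π, achieved by sin(π/5·x).
A polynomial bump cannot attain the sharp Poincaré constant (only the first sine eigenfunction does), so the ratio is strictly less than C_P, consistent with ||u||_L² ≤ C_P ||u'||_L².


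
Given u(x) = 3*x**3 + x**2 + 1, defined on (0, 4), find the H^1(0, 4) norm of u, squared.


||u||_{H^1}^2 = 1567116/35

The H^1 norm (squared) on an interval (0, L) is
  ||u||_{H^1}^2 = ∫_0^L u(x)^2 dx + ∫_0^L u'(x)^2 dx.
Compute u'(x) = 9*x**2 + 2*x.
Then u(x)^2 = 9*x**6 + 6*x**5 + x**4 + 6*x**3 + 2*x**2 + 1 and u'(x)^2 = 81*x**4 + 36*x**3 + 4*x**2.
Integrate each monomial from 0 to 4 using ∫_0^4 c·x^n dx = c·4^(n+1)/(n+1):
  ∫_0^4 u(x)^2 dx = ∫_0^4 (9*x^6 + 6*x^5 + x^4 + 6*x^3 + 2*x^2 + 1) dx. Term by term:
    ∫_0^4 9*x^6 dx = 147456/7;  ∫_0^4 6*x^5 dx = 4096;  ∫_0^4 x^4 dx = 1024/5;
    ∫_0^4 6*x^3 dx = 384;  ∫_0^4 2*x^2 dx = 128/3;  ∫_0^4 1 dx = 4.
  Sum: 147456/7 + 4096 + 1024/5 + 384 + 128/3 + 4 = 2708644/105.
  ∫_0^4 u'(x)^2 dx = ∫_0^4 (81*x^4 + 36*x^3 + 4*x^2) dx. Term by term:
    ∫_0^4 81*x^4 dx = 82944/5;  ∫_0^4 36*x^3 dx = 2304;  ∫_0^4 4*x^2 dx = 256/3.
  Sum: 82944/5 + 2304 + 256/3 = 284672/15.
Adding: ||u||_{H^1}^2 = 2708644/105 + 284672/15 = 1567116/35.


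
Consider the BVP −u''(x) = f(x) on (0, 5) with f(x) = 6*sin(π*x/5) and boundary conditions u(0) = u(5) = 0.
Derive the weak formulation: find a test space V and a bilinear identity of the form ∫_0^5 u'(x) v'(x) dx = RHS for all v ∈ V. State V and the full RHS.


V = H^1_0(0, 5) (so v(0) = v(5) = 0); weak form: ∫_0^5 u'v' dx = ∫_0^5 (6*sin(π*x/5)) v dx for all v ∈ V.

Multiply both sides by a test function v and integrate from 0 to 5:
  ∫_0^5 −u''(x) v(x) dx = ∫_0^5 f(x) v(x) dx.
Integrate the LHS by parts once:
  ∫_0^5 −u'' v dx = −[u'(x) v(x)]_0^5 + ∫_0^5 u'(x) v'(x) dx.
Thus ∫_0^5 u'(x) v'(x) dx = ∫_0^5 f(x) v(x) dx + [u'(x) v(x)]_0^5.
Choose V so that boundary terms are either known or forced to vanish.
u is Dirichlet: u(0) = u(5) = 0. Let V = H^1_0(0, 5); then v(0) = v(5) = 0, and [u' v]_0^5 = 0.
Weak formulation: find u (satisfying any essential BC) such that ∫_0^5 u'(x) v'(x) dx = ∫_0^5 f v dx for all v ∈ V.
Substituting f(x) = 6*sin(π*x/5), the right-hand side is ∫_0^5 (6*sin(π*x/5)) v dx.


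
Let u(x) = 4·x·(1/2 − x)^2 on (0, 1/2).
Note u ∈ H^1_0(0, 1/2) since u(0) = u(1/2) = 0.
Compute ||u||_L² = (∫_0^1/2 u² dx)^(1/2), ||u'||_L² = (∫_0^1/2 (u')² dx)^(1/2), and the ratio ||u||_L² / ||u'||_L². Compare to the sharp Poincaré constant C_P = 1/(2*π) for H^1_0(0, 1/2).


||u||_L² / ||u'||_L² = sqrt(14)/28 < C_P = 1/(2*π).

u(x) = 4·x·(1/2 − x)^2, so u'(x) = (2*x - 1)*(6*x - 1).
u(x) = 4·x·(1/2 − x)^2 vanishes at x = 0 and x = 1/2, so u ∈ H^1_0(0, 1/2). Differentiate via the product rule and integrate the resulting polynomials term by term.
  ∫_0^1/2 u² dx = ∫_0^1/2 (16*x^6 - 32*x^5 + 24*x^4 - 8*x^3 + x^2) dx. Term by term:
    ∫_0^1/2 16*x^6 dx = 1/56;  ∫_0^1/2 -32*x^5 dx = -1/12;  ∫_0^1/2 24*x^4 dx = 3/20;
    ∫_0^1/2 -8*x^3 dx = -1/8;  ∫_0^1/2 x^2 dx = 1/24.
  Sum: 1/56 − 1/12 + 3/20 − 1/8 + 1/24 = 1/840.
  ∫_0^1/2 (u')² dx = ∫_0^1/2 (144*x^4 - 192*x^3 + 88*x^2 - 16*x + 1) dx. Term by term:
    ∫_0^1/2 144*x^4 dx = 9/10;  ∫_0^1/2 -192*x^3 dx = -3;  ∫_0^1/2 88*x^2 dx = 11/3;
    ∫_0^1/2 -16*x dx = -2;  ∫_0^1/2 1 dx = 1/2.
  Sum: 9/10 − 3 + 11/3 − 2 + 1/2 = 1/15.
∫_0^1/2 u² dx = 1/840, so ||u||_L² = sqrt(210)/420.
∫_0^1/2 (u')² dx = 1/15, so ||u'||_L² = sqrt(15)/15.
Ratio ||u||_L² / ||u'||_L² = sqrt(14)/28.
Sharp Poincaré constant on H^1_0(0, 1/2) is C_P = L/π = 1/(2*π), achieved by sin(2*π·x).
A polynomial bump cannot attain the sharp Poincaré constant (only the first sine eigenfunction does), so the ratio is strictly less than C_P, consistent with ||u||_L² ≤ C_P ||u'||_L².


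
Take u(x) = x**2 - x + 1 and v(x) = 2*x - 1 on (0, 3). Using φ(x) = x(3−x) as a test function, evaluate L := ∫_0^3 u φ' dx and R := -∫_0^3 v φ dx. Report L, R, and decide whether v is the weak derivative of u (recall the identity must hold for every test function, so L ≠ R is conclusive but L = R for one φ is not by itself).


LHS = -9, RHS = -9. Yes, v = u' weakly.

u(x) = x**2 - x + 1, classical derivative u'(x) = 2*x - 1.
φ(x) = x(3−x), so φ'(x) = 3 - 2*x.
Note φ(0) = φ(3) = 0, so the boundary term u·φ vanishes.
LHS = ∫_0^3 u(x) φ'(x) dx = ∫_0^3 (-2*x^3 + 5*x^2 - 5*x + 3) dx. Term by term:
  ∫_0^3 -2*x^3 dx = -81/2;  ∫_0^3 5*x^2 dx = 45;  ∫_0^3 -5*x dx = -45/2;
  ∫_0^3 3 dx = 9.
Sum: -81/2 + 45 − 45/2 + 9 = -9.
So LHS = -9.
∫_0^3 v(x) φ(x) dx = ∫_0^3 (-2*x^3 + 7*x^2 - 3*x) dx. Term by term:
  ∫_0^3 -2*x^3 dx = -81/2;  ∫_0^3 7*x^2 dx = 63;  ∫_0^3 -3*x dx = -27/2.
Sum: -81/2 + 63 − 27/2 = 9.
So RHS = -∫_0^3 v(x) φ(x) dx = -9.
LHS = RHS, so the identity holds for this test φ.
Moreover u is smooth here and v(x) = u'(x) = 2*x - 1 pointwise, so the identity holds for every test function. Hence v is the weak derivative of u.


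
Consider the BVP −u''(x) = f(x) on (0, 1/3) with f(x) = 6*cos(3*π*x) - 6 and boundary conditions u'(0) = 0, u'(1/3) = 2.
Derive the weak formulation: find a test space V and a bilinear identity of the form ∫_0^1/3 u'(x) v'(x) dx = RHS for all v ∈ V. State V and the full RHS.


V = H^1(0, 1/3) (v unrestricted at boundary; u is determined up to an additive constant); weak form: ∫_0^1/3 u'v' dx = ∫_0^1/3 (6*cos(3*π*x) - 6) v dx + 2·v(1/3) for all v ∈ V.

Multiply both sides by a test function v and integrate from 0 to 1/3:
  ∫_0^1/3 −u''(x) v(x) dx = ∫_0^1/3 f(x) v(x) dx.
Integrate the LHS by parts once:
  ∫_0^1/3 −u'' v dx = −[u'(x) v(x)]_0^1/3 + ∫_0^1/3 u'(x) v'(x) dx.
Thus ∫_0^1/3 u'(x) v'(x) dx = ∫_0^1/3 f(x) v(x) dx + [u'(x) v(x)]_0^1/3.
Choose V so that boundary terms are either known or forced to vanish.
u has inhomogeneous Neumann u'(0) = 0, u'(1/3) = 2. [u' v]_0^1/3 = (2)·v(1/3) − (0)·v(0) = 2·v(1/3). Take V = H^1(0, 1/3); boundary term becomes part of RHS.
Weak formulation: find u (satisfying any essential BC) such that ∫_0^1/3 u'(x) v'(x) dx = ∫_0^1/3 f v dx + 2·v(1/3) for all v ∈ V (Neumann data are natural BCs: they enter the RHS as boundary terms).
Substituting f(x) = 6*cos(3*π*x) - 6, the right-hand side is ∫_0^1/3 (6*cos(3*π*x) - 6) v dx + 2·v(1/3).
Compatibility check (pure Neumann): taking v ≡ 1 ∈ V gives 0 = ∫_0^1/3 f dx + (2) − (0), i.e. ∫_0^1/3 f dx must equal u'(0) − u'(1/3) = -2. Indeed ∫_0^1/3 (6*cos(3*π*x) - 6) dx = -2, so the data are compatible. The solution is then unique only up to an additive constant (fix it e.g. by requiring ∫_0^1/3 u dx = 0).


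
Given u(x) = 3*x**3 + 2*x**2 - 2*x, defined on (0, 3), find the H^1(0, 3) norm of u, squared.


||u||_{H^1}^2 = 311838/35

The H^1 norm (squared) on an interval (0, L) is
  ||u||_{H^1}^2 = ∫_0^L u(x)^2 dx + ∫_0^L u'(x)^2 dx.
Compute u'(x) = 9*x**2 + 4*x - 2.
Then u(x)^2 = 9*x**6 + 12*x**5 - 8*x**4 - 8*x**3 + 4*x**2 and u'(x)^2 = 81*x**4 + 72*x**3 - 20*x**2 - 16*x + 4.
Integrate each monomial from 0 to 3 using ∫_0^3 c·x^n dx = c·3^(n+1)/(n+1):
  ∫_0^3 u(x)^2 dx = ∫_0^3 (9*x^6 + 12*x^5 - 8*x^4 - 8*x^3 + 4*x^2) dx. Term by term:
    ∫_0^3 9*x^6 dx = 19683/7;  ∫_0^3 12*x^5 dx = 1458;  ∫_0^3 -8*x^4 dx = -1944/5;
    ∫_0^3 -8*x^3 dx = -162;  ∫_0^3 4*x^2 dx = 36.
  Sum: 19683/7 + 1458 − 1944/5 − 162 + 36 = 131427/35.
  ∫_0^3 u'(x)^2 dx = ∫_0^3 (81*x^4 + 72*x^3 - 20*x^2 - 16*x + 4) dx. Term by term:
    ∫_0^3 81*x^4 dx = 19683/5;  ∫_0^3 72*x^3 dx = 1458;  ∫_0^3 -20*x^2 dx = -180;
    ∫_0^3 -16*x dx = -72;  ∫_0^3 4 dx = 12.
  Sum: 19683/5 + 1458 − 180 − 72 + 12 = 25773/5.
Adding: ||u||_{H^1}^2 = 131427/35 + 25773/5 = 311838/35.


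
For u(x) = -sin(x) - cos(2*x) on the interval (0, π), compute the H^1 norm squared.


||u||_{H^1(0,π)}^2 = -20/3 + 7*π/2

u'(x) = 2*sin(2*x) - cos(x).
Expand u² and (u')² and integrate term by term on (0, π), using: for integers n ≥ 1, ∫_0^π sin²(nx) dx = ∫_0^π cos²(nx) dx = π/2; for n ≠ n', ∫_0^π sin(nx)sin(n'x) dx = ∫_0^π cos(nx)cos(n'x) dx = 0; and by product-to-sum, ∫_0^π sin(nx)cos(n'x) dx = ½∫_0^π [sin((n+n')x) + sin((n−n')x)] dx, which is 0 when n+n' is even and 2n/(n²−n'²) when n+n' is odd (it need not vanish on (0, π)).
  u² squared terms: (-1)²·∫cos(2x)² dx = 1·π/2 = π/2;  (-1)²·∫sin(x)² dx = 1·π/2 = π/2.
  u² cross terms: 2·(-1)·(-1)·∫cos(2x)·sin(x) dx = 2·(-2/3) = -4/3.
  So ∫_0^π u² dx = π/2 + π/2 − 4/3 = -4/3 + π.
  (u')² squared terms: (-1)²·∫cos(x)² dx = 1·π/2 = π/2;  (2)²·∫sin(2x)² dx = 4·π/2 = 2*π.
  (u')² cross terms: 2·(-1)·(2)·∫cos(x)·sin(2x) dx = -4·(4/3) = -16/3.
  So ∫_0^π (u')² dx = π/2 + 2*π − 16/3 = -16/3 + 5*π/2.
||u||_{H^1}^2 = (-4/3 + π) + (-16/3 + 5*π/2) = -20/3 + 7*π/2.


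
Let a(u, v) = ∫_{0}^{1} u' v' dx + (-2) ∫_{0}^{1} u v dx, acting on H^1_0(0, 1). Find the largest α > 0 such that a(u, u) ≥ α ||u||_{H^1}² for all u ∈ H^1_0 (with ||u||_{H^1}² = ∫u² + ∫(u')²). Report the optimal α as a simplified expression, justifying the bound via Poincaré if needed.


α = (-2 + π^2)/(1 + π^2)

Coercivity of a(·,·) on H^1_0(0, 1) means a(u, u) ≥ α ||u||_{H^1}² for every u ∈ H^1_0.
The interval has length L = 1, and Poincaré/coercivity depend only on L. Here a(u, u) = ∫(u')² + (-2)·∫u².
Here c = -2 < 0 with |c| < (π/L)² = π^2, so coercivity still holds. The condition a(u,u) ≥ α||u||_{H^1}² reads (1−α)∫(u')² ≥ (α−c)∫u². Any admissible α is ≤ 1 (rapidly oscillating u have ∫u²/∫(u')² → 0), and α = 1 would force 0 ≥ (1−c)∫u², impossible since c < 1; so 1−α > 0. By the sharp Poincaré inequality on H^1_0 of an interval of length L, ∫(u')² ≥ (π/L)²∫u² with equality for the first sine mode sin(π(x−x₀)/L) (x₀ the left endpoint), so the inequality holds for all u iff (1−α)(π/L)² ≥ α − c, i.e. α ≤ ((π/L)² + c)/((π/L)² + 1) = (1 + c(L/π)²)/(1 + (L/π)²). (Direct route, valid since c ≤ 0: Poincaré gives c∫u² ≥ c(L/π)²∫(u')², so a(u,u) ≥ (1 + c(L/π)²)∫(u')², while ||u||_{H^1}² ≤ (1 + (L/π)²)∫(u')²; dividing yields the same α.) With (π/L)² = π^2 and c = -2, the largest admissible constant is α = ((π/L)² + c)/((π/L)² + 1).
Simplifying, α = (-2 + π^2)/(1 + π^2).


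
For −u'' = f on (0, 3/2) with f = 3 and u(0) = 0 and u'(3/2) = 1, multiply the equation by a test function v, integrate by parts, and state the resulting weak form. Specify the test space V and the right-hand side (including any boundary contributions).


V = {v ∈ H^1(0, 3/2) : v(0) = 0} (test functions vanish at x = 0 where u is specified); weak form: ∫_0^3/2 u'v' dx = ∫_0^3/2 (3) v dx + v(3/2) for all v ∈ V.

Multiply both sides by a test function v and integrate from 0 to 3/2:
  ∫_0^3/2 −u''(x) v(x) dx = ∫_0^3/2 f(x) v(x) dx.
Integrate the LHS by parts once:
  ∫_0^3/2 −u'' v dx = −[u'(x) v(x)]_0^3/2 + ∫_0^3/2 u'(x) v'(x) dx.
Thus ∫_0^3/2 u'(x) v'(x) dx = ∫_0^3/2 f(x) v(x) dx + [u'(x) v(x)]_0^3/2.
Choose V so that boundary terms are either known or forced to vanish.
Mixed BC: u(0) = 0 (Dirichlet) and u'(3/2) = 1 (Neumann). Define V = {v ∈ H^1(0, 3/2) : v(0) = 0}. Then [u' v]_0^3/2 = u'(3/2)·v(3/2) − u'(0)·0 = v(3/2).
Weak formulation: find u (satisfying any essential BC) such that ∫_0^3/2 u'(x) v'(x) dx = ∫_0^3/2 f v dx + v(3/2) for all v ∈ V (Dirichlet at 0 absorbed into V; Neumann datum at x = 3/2 contributes the boundary term).
Substituting f(x) = 3, the right-hand side is ∫_0^3/2 (3) v dx + v(3/2).


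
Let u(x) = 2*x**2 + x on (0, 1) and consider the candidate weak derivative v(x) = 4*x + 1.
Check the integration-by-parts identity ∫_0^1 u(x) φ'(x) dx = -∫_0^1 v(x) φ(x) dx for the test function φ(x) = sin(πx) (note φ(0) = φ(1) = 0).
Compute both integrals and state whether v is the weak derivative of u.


LHS = -6/π, RHS = -6/π. Yes, v = u' weakly.

u(x) = 2*x**2 + x, classical derivative u'(x) = 4*x + 1.
φ(x) = sin(πx), so φ'(x) = π*cos(π*x).
Note φ(0) = φ(1) = 0, so the boundary term u·φ vanishes.
LHS = ∫_0^1 u(x) φ'(x) dx = ∫_0^1 (2*π*x^2*cos(π*x) + π*x*cos(π*x)) dx. Term by term:
  ∫_0^1 π*x*cos(π*x) dx = -2/π;  ∫_0^1 2*π*x^2*cos(π*x) dx = -4/π.
Sum: -2/π − 4/π = -6/π.
So LHS = -6/π.
∫_0^1 v(x) φ(x) dx = ∫_0^1 (4*x*sin(π*x) + sin(π*x)) dx. Term by term:
  ∫_0^1 4*x*sin(π*x) dx = 4/π;  ∫_0^1 sin(π*x) dx = 2/π.
Sum: 4/π + 2/π = 6/π.
So RHS = -∫_0^1 v(x) φ(x) dx = -6/π.
LHS = RHS, so the identity holds for this test φ.
Moreover u is smooth here and v(x) = u'(x) = 4*x + 1 pointwise, so the identity holds for every test function. Hence v is the weak derivative of u.


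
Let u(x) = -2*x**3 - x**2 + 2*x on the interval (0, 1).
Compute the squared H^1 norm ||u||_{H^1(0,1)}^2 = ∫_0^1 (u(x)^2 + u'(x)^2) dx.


||u||_{H^1}^2 = 704/105

The H^1 norm (squared) on an interval (0, L) is
  ||u||_{H^1}^2 = ∫_0^L u(x)^2 dx + ∫_0^L u'(x)^2 dx.
Compute u'(x) = -6*x**2 - 2*x + 2.
Then u(x)^2 = 4*x**6 + 4*x**5 - 7*x**4 - 4*x**3 + 4*x**2 and u'(x)^2 = 36*x**4 + 24*x**3 - 20*x**2 - 8*x + 4.
Integrate each monomial from 0 to 1 using ∫_0^1 c·x^n dx = c·1^(n+1)/(n+1):
  ∫_0^1 u(x)^2 dx = ∫_0^1 (4*x^6 + 4*x^5 - 7*x^4 - 4*x^3 + 4*x^2) dx. Term by term:
    ∫_0^1 4*x^6 dx = 4/7;  ∫_0^1 4*x^5 dx = 2/3;  ∫_0^1 -7*x^4 dx = -7/5;
    ∫_0^1 -4*x^3 dx = -1;  ∫_0^1 4*x^2 dx = 4/3.
  Sum: 4/7 + 2/3 − 7/5 − 1 + 4/3 = 6/35.
  ∫_0^1 u'(x)^2 dx = ∫_0^1 (36*x^4 + 24*x^3 - 20*x^2 - 8*x + 4) dx. Term by term:
    ∫_0^1 36*x^4 dx = 36/5;  ∫_0^1 24*x^3 dx = 6;  ∫_0^1 -20*x^2 dx = -20/3;
    ∫_0^1 -8*x dx = -4;  ∫_0^1 4 dx = 4.
  Sum: 36/5 + 6 − 20/3 − 4 + 4 = 98/15.
Adding: ||u||_{H^1}^2 = 6/35 + 98/15 = 704/105.


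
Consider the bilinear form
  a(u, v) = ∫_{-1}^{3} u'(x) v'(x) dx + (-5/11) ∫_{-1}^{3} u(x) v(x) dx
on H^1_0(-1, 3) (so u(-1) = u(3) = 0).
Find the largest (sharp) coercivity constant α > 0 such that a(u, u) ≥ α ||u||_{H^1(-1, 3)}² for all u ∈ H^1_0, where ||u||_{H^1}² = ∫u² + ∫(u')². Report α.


α = (-80/11 + π^2)/(π^2 + 16)

Coercivity of a(·,·) on H^1_0(-1, 3) means a(u, u) ≥ α ||u||_{H^1}² for every u ∈ H^1_0.
The interval has length L = 4, and Poincaré/coercivity depend only on L. Here a(u, u) = ∫(u')² + (-5/11)·∫u².
Here c = -5/11 < 0 with |c| < (π/L)² = π^2/16, so coercivity still holds. The condition a(u,u) ≥ α||u||_{H^1}² reads (1−α)∫(u')² ≥ (α−c)∫u². Any admissible α is ≤ 1 (rapidly oscillating u have ∫u²/∫(u')² → 0), and α = 1 would force 0 ≥ (1−c)∫u², impossible since c < 1; so 1−α > 0. By the sharp Poincaré inequality on H^1_0 of an interval of length L, ∫(u')² ≥ (π/L)²∫u² with equality for the first sine mode sin(π(x−x₀)/L) (x₀ the left endpoint), so the inequality holds for all u iff (1−α)(π/L)² ≥ α − c, i.e. α ≤ ((π/L)² + c)/((π/L)² + 1) = (1 + c(L/π)²)/(1 + (L/π)²). (Direct route, valid since c ≤ 0: Poincaré gives c∫u² ≥ c(L/π)²∫(u')², so a(u,u) ≥ (1 + c(L/π)²)∫(u')², while ||u||_{H^1}² ≤ (1 + (L/π)²)∫(u')²; dividing yields the same α.) With (π/L)² = π^2/16 and c = -5/11, the largest admissible constant is α = ((π/L)² + c)/((π/L)² + 1).
Simplifying, α = (-80/11 + π^2)/(π^2 + 16).


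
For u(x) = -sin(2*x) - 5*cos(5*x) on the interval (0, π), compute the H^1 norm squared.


||u||_{H^1(0,π)}^2 = -1040/21 + 655*π/2

u'(x) = 25*sin(5*x) - 2*cos(2*x).
Expand u² and (u')² and integrate term by term on (0, π), using: for integers n ≥ 1, ∫_0^π sin²(nx) dx = ∫_0^π cos²(nx) dx = π/2; for n ≠ n', ∫_0^π sin(nx)sin(n'x) dx = ∫_0^π cos(nx)cos(n'x) dx = 0; and by product-to-sum, ∫_0^π sin(nx)cos(n'x) dx = ½∫_0^π [sin((n+n')x) + sin((n−n')x)] dx, which is 0 when n+n' is even and 2n/(n²−n'²) when n+n' is odd (it need not vanish on (0, π)).
  u² squared terms: (-1)²·∫sin(2x)² dx = 1·π/2 = π/2;  (-5)²·∫cos(5x)² dx = 25·π/2 = 25*π/2.
  u² cross terms: 2·(-1)·(-5)·∫sin(2x)·cos(5x) dx = 10·(-4/21) = -40/21.
  So ∫_0^π u² dx = π/2 + 25*π/2 − 40/21 = -40/21 + 13*π.
  (u')² squared terms: (-2)²·∫cos(2x)² dx = 4·π/2 = 2*π;  (25)²·∫sin(5x)² dx = 625·π/2 = 625*π/2.
  (u')² cross terms: 2·(-2)·(25)·∫cos(2x)·sin(5x) dx = -100·(10/21) = -1000/21.
  So ∫_0^π (u')² dx = 2*π + 625*π/2 − 1000/21 = -1000/21 + 629*π/2.
||u||_{H^1}^2 = (-40/21 + 13*π) + (-1000/21 + 629*π/2) = -1040/21 + 655*π/2.


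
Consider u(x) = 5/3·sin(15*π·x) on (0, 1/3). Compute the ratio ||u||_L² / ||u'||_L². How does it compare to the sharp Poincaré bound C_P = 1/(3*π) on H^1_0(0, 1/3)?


||u||_L² / ||u'||_L² = 1/(15*π) < C_P = 1/(3*π).

u(x) = 5/3·sin(15*π·x), so u'(x) = 25*π*cos(15*π*x).
Writing u(x) = A·sin(kπx/L) with A = 5/3 and k = 5, use ∫_0^L sin²(kπx/L) dx = L/2 and ∫_0^L cos²(kπx/L) dx = L/2.
u² = 25/9·sin²(15*π·x) and (u')² = 625*π^2·cos²(15*π·x), and each of sin², cos² integrates to L/2 = 1/6 over (0, 1/3).
∫_0^1/3 u² dx = 25/54, so ||u||_L² = 5*sqrt(6)/18.
∫_0^1/3 (u')² dx = 625*π^2/6, so ||u'||_L² = 25*sqrt(6)*π/6.
Ratio ||u||_L² / ||u'||_L² = 1/(15*π).
Sharp Poincaré constant on H^1_0(0, 1/3) is C_P = L/π = 1/(3*π), achieved by sin(3*π·x).
This is the k = 5 harmonic; the ratio L/(kπ) is strictly less than C_P = L/π, consistent with the sharp inequality ||u||_L² ≤ C_P ||u'||_L².


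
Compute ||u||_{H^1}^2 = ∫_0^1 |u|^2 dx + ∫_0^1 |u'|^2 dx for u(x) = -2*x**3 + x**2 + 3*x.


||u||_{H^1}^2 = 325/42

The H^1 norm (squared) on an interval (0, L) is
  ||u||_{H^1}^2 = ∫_0^L u(x)^2 dx + ∫_0^L u'(x)^2 dx.
Compute u'(x) = -6*x**2 + 2*x + 3.
Then u(x)^2 = 4*x**6 - 4*x**5 - 11*x**4 + 6*x**3 + 9*x**2 and u'(x)^2 = 36*x**4 - 24*x**3 - 32*x**2 + 12*x + 9.
Integrate each monomial from 0 to 1 using ∫_0^1 c·x^n dx = c·1^(n+1)/(n+1):
  ∫_0^1 u(x)^2 dx = ∫_0^1 (4*x^6 - 4*x^5 - 11*x^4 + 6*x^3 + 9*x^2) dx. Term by term:
    ∫_0^1 4*x^6 dx = 4/7;  ∫_0^1 -4*x^5 dx = -2/3;  ∫_0^1 -11*x^4 dx = -11/5;
    ∫_0^1 6*x^3 dx = 3/2;  ∫_0^1 9*x^2 dx = 3.
  Sum: 4/7 − 2/3 − 11/5 + 3/2 + 3 = 463/210.
  ∫_0^1 u'(x)^2 dx = ∫_0^1 (36*x^4 - 24*x^3 - 32*x^2 + 12*x + 9) dx. Term by term:
    ∫_0^1 36*x^4 dx = 36/5;  ∫_0^1 -24*x^3 dx = -6;  ∫_0^1 -32*x^2 dx = -32/3;
    ∫_0^1 12*x dx = 6;  ∫_0^1 9 dx = 9.
  Sum: 36/5 − 6 − 32/3 + 6 + 9 = 83/15.
Adding: ||u||_{H^1}^2 = 463/210 + 83/15 = 325/42.


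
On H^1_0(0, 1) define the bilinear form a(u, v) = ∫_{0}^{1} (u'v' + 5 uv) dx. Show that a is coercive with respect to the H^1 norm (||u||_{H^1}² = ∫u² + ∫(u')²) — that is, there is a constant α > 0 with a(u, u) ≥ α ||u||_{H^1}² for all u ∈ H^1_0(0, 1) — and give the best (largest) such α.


α = 1

Coercivity of a(·,·) on H^1_0(0, 1) means a(u, u) ≥ α ||u||_{H^1}² for every u ∈ H^1_0.
The interval has length L = 1, and Poincaré/coercivity depend only on L. Here a(u, u) = ∫(u')² + (5)·∫u².
Here c = 5 ≥ 1, so a(u,u) = ∫(u')² + c∫u² ≥ ∫(u')² + ∫u² = ||u||_{H^1}², i.e. α = 1 works. No larger α is possible: a(u,u) ≥ α||u||_{H^1}² means (1−α)∫(u')² ≥ (α−c)∫u², and for the modes u_n = sin(nπ(x−x₀)/L) (x₀ the left endpoint) one has ∫u_n²/∫(u_n')² = (L/(nπ))² → 0, so a(u_n,u_n)/||u_n||_{H^1}² → 1. Hence the optimal constant is α = 1.
Therefore α = 1.


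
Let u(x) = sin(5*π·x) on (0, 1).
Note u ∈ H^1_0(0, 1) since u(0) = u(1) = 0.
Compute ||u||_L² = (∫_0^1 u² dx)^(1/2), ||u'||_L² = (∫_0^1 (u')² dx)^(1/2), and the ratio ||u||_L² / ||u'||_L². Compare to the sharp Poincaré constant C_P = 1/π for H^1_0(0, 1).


||u||_L² / ||u'||_L² = 1/(5*π) < C_P = 1/π.

u(x) = sin(5*π·x), so u'(x) = 5*π*cos(5*π*x).
Writing u(x) = A·sin(kπx/L) with A = 1 and k = 5, use ∫_0^L sin²(kπx/L) dx = L/2 and ∫_0^L cos²(kπx/L) dx = L/2.
u² = 1·sin²(5*π·x) and (u')² = 25*π^2·cos²(5*π·x), and each of sin², cos² integrates to L/2 = 1/2 over (0, 1).
∫_0^1 u² dx = 1/2, so ||u||_L² = sqrt(2)/2.
∫_0^1 (u')² dx = 25*π^2/2, so ||u'||_L² = 5*sqrt(2)*π/2.
Ratio ||u||_L² / ||u'||_L² = 1/(5*π).
Sharp Poincaré constant on H^1_0(0, 1) is C_P = L/π = 1/π, achieved by sin(π·x).
This is the k = 5 harmonic; the ratio L/(kπ) is strictly less than C_P = L/π, consistent with the sharp inequality ||u||_L² ≤ C_P ||u'||_L².


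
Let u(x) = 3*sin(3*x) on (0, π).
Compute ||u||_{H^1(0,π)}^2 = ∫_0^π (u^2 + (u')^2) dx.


||u||_{H^1(0,π)}^2 = 45*π

u'(x) = 9*cos(3*x).
Expand u² and (u')² and integrate term by term on (0, π), using: for integers n ≥ 1, ∫_0^π sin²(nx) dx = ∫_0^π cos²(nx) dx = π/2; for n ≠ n', ∫_0^π sin(nx)sin(n'x) dx = ∫_0^π cos(nx)cos(n'x) dx = 0; and by product-to-sum, ∫_0^π sin(nx)cos(n'x) dx = ½∫_0^π [sin((n+n')x) + sin((n−n')x)] dx, which is 0 when n+n' is even and 2n/(n²−n'²) when n+n' is odd (it need not vanish on (0, π)).
  u² squared terms: (3)²·∫sin(3x)² dx = 9·π/2 = 9*π/2.
  So ∫_0^π u² dx = 9*π/2.
  (u')² squared terms: (9)²·∫cos(3x)² dx = 81·π/2 = 81*π/2.
  So ∫_0^π (u')² dx = 81*π/2.
||u||_{H^1}^2 = (9*π/2) + (81*π/2) = 45*π.


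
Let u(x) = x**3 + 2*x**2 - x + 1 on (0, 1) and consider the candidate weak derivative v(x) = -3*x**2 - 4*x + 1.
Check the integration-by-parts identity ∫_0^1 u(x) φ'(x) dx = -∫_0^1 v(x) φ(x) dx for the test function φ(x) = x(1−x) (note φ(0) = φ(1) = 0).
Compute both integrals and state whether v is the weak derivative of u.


LHS = -19/60, RHS = 19/60. No, v is not the weak derivative of u.

u(x) = x**3 + 2*x**2 - x + 1, classical derivative u'(x) = 3*x**2 + 4*x - 1.
φ(x) = x(1−x), so φ'(x) = 1 - 2*x.
Note φ(0) = φ(1) = 0, so the boundary term u·φ vanishes.
LHS = ∫_0^1 u(x) φ'(x) dx = ∫_0^1 (-2*x^4 - 3*x^3 + 4*x^2 - 3*x + 1) dx. Term by term:
  ∫_0^1 -2*x^4 dx = -2/5;  ∫_0^1 -3*x^3 dx = -3/4;  ∫_0^1 4*x^2 dx = 4/3;
  ∫_0^1 -3*x dx = -3/2;  ∫_0^1 1 dx = 1.
Sum: -2/5 − 3/4 + 4/3 − 3/2 + 1 = -19/60.
So LHS = -19/60.
∫_0^1 v(x) φ(x) dx = ∫_0^1 (3*x^4 + x^3 - 5*x^2 + x) dx. Term by term:
  ∫_0^1 3*x^4 dx = 3/5;  ∫_0^1 x^3 dx = 1/4;  ∫_0^1 -5*x^2 dx = -5/3;
  ∫_0^1 x dx = 1/2.
Sum: 3/5 + 1/4 − 5/3 + 1/2 = -19/60.
So RHS = -∫_0^1 v(x) φ(x) dx = 19/60.
LHS − RHS = -19/30 ≠ 0, so the identity fails.
(For a valid weak derivative the identity must hold for EVERY test function, in particular this one. The failure shows v is NOT the weak derivative of u.)
Correct weak derivative would be u'(x) = 3*x**2 + 4*x - 1.


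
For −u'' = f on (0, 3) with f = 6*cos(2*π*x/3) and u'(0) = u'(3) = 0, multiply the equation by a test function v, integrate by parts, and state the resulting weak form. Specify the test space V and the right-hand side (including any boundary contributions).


V = H^1(0, 3) (no boundary constraint on v; u is determined up to an additive constant); weak form: ∫_0^3 u'v' dx = ∫_0^3 (6*cos(2*π*x/3)) v dx for all v ∈ V.

Multiply both sides by a test function v and integrate from 0 to 3:
  ∫_0^3 −u''(x) v(x) dx = ∫_0^3 f(x) v(x) dx.
Integrate the LHS by parts once:
  ∫_0^3 −u'' v dx = −[u'(x) v(x)]_0^3 + ∫_0^3 u'(x) v'(x) dx.
Thus ∫_0^3 u'(x) v'(x) dx = ∫_0^3 f(x) v(x) dx + [u'(x) v(x)]_0^3.
Choose V so that boundary terms are either known or forced to vanish.
u has homogeneous Neumann: u'(0) = u'(3) = 0. So [u' v]_0^3 = 0·v(3) − 0·v(0) = 0 for any v; take V = H^1(0, 3).
Weak formulation: find u (satisfying any essential BC) such that ∫_0^3 u'(x) v'(x) dx = ∫_0^3 f v dx for all v ∈ V (homogeneous Neumann, so boundary terms vanish).
Substituting f(x) = 6*cos(2*π*x/3), the right-hand side is ∫_0^3 (6*cos(2*π*x/3)) v dx.
Compatibility check (pure Neumann): taking v ≡ 1 ∈ V gives 0 = ∫_0^3 f dx + (0) − (0), i.e. ∫_0^3 f dx must equal u'(0) − u'(3) = 0. Indeed ∫_0^3 (6*cos(2*π*x/3)) dx = 0, so the data are compatible. The solution is then unique only up to an additive constant (fix it e.g. by requiring ∫_0^3 u dx = 0).


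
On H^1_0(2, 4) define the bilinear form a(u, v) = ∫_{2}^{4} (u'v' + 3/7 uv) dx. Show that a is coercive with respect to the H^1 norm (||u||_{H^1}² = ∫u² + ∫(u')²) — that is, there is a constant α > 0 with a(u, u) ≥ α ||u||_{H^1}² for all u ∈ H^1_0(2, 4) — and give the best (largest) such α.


α = (12/7 + π^2)/(4 + π^2)

Coercivity of a(·,·) on H^1_0(2, 4) means a(u, u) ≥ α ||u||_{H^1}² for every u ∈ H^1_0.
The interval has length L = 2, and Poincaré/coercivity depend only on L. Here a(u, u) = ∫(u')² + (3/7)·∫u².
Here 0 < c = 3/7 < 1. The condition a(u,u) ≥ α||u||_{H^1}² reads (1−α)∫(u')² ≥ (α−c)∫u². Any admissible α is ≤ 1 (rapidly oscillating u have ∫u²/∫(u')² → 0), and α = 1 would force 0 ≥ (1−c)∫u², impossible since c < 1; so 1−α > 0. By the sharp Poincaré inequality on H^1_0 of an interval of length L, ∫(u')² ≥ (π/L)²∫u² with equality for the first sine mode sin(π(x−x₀)/L) (x₀ the left endpoint), so the inequality holds for all u iff (1−α)(π/L)² ≥ α − c, i.e. α ≤ ((π/L)² + c)/((π/L)² + 1) = (1 + c(L/π)²)/(1 + (L/π)²). With (π/L)² = π^2/4 and c = 3/7, the largest admissible constant is α = ((π/L)² + c)/((π/L)² + 1).
Simplifying, α = (12/7 + π^2)/(4 + π^2).


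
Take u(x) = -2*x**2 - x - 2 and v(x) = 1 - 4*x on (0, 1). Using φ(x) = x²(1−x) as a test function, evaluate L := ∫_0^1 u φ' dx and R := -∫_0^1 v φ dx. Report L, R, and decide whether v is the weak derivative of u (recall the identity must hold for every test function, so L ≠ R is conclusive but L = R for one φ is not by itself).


LHS = 17/60, RHS = 7/60. No, v is not the weak derivative of u.

u(x) = -2*x**2 - x - 2, classical derivative u'(x) = -4*x - 1.
φ(x) = x²(1−x), so φ'(x) = x*(2 - 3*x).
Note φ(0) = φ(1) = 0, so the boundary term u·φ vanishes.
LHS = ∫_0^1 u(x) φ'(x) dx = ∫_0^1 (6*x^4 - x^3 + 4*x^2 - 4*x) dx. Term by term:
  ∫_0^1 6*x^4 dx = 6/5;  ∫_0^1 -x^3 dx = -1/4;  ∫_0^1 4*x^2 dx = 4/3;
  ∫_0^1 -4*x dx = -2.
Sum: 6/5 − 1/4 + 4/3 − 2 = 17/60.
So LHS = 17/60.
∫_0^1 v(x) φ(x) dx = ∫_0^1 (4*x^4 - 5*x^3 + x^2) dx. Term by term:
  ∫_0^1 4*x^4 dx = 4/5;  ∫_0^1 -5*x^3 dx = -5/4;  ∫_0^1 x^2 dx = 1/3.
Sum: 4/5 − 5/4 + 1/3 = -7/60.
So RHS = -∫_0^1 v(x) φ(x) dx = 7/60.
LHS − RHS = 1/6 ≠ 0, so the identity fails.
(For a valid weak derivative the identity must hold for EVERY test function, in particular this one. The failure shows v is NOT the weak derivative of u.)
Correct weak derivative would be u'(x) = -4*x - 1.


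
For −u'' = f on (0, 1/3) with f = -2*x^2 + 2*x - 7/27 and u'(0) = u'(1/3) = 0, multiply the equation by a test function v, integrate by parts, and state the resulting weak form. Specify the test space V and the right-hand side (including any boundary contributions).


V = H^1(0, 1/3) (no boundary constraint on v; u is determined up to an additive constant); weak form: ∫_0^1/3 u'v' dx = ∫_0^1/3 (-2*x^2 + 2*x - 7/27) v dx for all v ∈ V.

Multiply both sides by a test function v and integrate from 0 to 1/3:
  ∫_0^1/3 −u''(x) v(x) dx = ∫_0^1/3 f(x) v(x) dx.
Integrate the LHS by parts once:
  ∫_0^1/3 −u'' v dx = −[u'(x) v(x)]_0^1/3 + ∫_0^1/3 u'(x) v'(x) dx.
Thus ∫_0^1/3 u'(x) v'(x) dx = ∫_0^1/3 f(x) v(x) dx + [u'(x) v(x)]_0^1/3.
Choose V so that boundary terms are either known or forced to vanish.
u has homogeneous Neumann: u'(0) = u'(1/3) = 0. So [u' v]_0^1/3 = 0·v(1/3) − 0·v(0) = 0 for any v; take V = H^1(0, 1/3).
Weak formulation: find u (satisfying any essential BC) such that ∫_0^1/3 u'(x) v'(x) dx = ∫_0^1/3 f v dx for all v ∈ V (homogeneous Neumann, so boundary terms vanish).
Substituting f(x) = -2*x^2 + 2*x - 7/27, the right-hand side is ∫_0^1/3 (-2*x^2 + 2*x - 7/27) v dx.
Compatibility check (pure Neumann): taking v ≡ 1 ∈ V gives 0 = ∫_0^1/3 f dx + (0) − (0), i.e. ∫_0^1/3 f dx must equal u'(0) − u'(1/3) = 0. Indeed ∫_0^1/3 (-2*x^2 + 2*x - 7/27) dx = 0, so the data are compatible. The solution is then unique only up to an additive constant (fix it e.g. by requiring ∫_0^1/3 u dx = 0).
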